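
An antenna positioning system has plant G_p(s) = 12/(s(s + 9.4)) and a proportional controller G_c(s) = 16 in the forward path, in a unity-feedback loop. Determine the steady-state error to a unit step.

The open loop G_c(s)G_p(s) has a pole at the origin (type 1), so the static position error constant is infinite and e_ss = 1/(1+∞) = 0.

0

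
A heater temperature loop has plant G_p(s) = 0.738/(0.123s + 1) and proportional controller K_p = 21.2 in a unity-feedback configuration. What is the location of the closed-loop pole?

s = -135.3

Closed loop: T(s) = K_p·G_p/(1+K_p·G_p) = 15.65/(0.123s + 1 + 15.65), with pole at s = −(1 + 15.65)/0.123 = −135.3.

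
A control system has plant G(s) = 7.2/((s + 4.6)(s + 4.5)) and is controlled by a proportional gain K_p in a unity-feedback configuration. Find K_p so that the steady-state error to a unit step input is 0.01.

K_p = 285

For a type-0 loop with proportional control, e_ss = 1/(1 + K_p·G(0)).
G(0) = 0.3478. Require 1/(1 + K_p·0.3478) = 0.01, so 1 + 0.3478·K_p = 100.
K_p = (100 − 1)/0.3478 = 285.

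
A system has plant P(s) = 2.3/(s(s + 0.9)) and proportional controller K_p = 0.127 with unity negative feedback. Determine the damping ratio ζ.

The closed-loop denominator is s(s+0.9) + 0.127·2.3 = s² + 0.9s + 0.2921.
Matching s² + 2ζω_n s + ω_n²: ω_n = √0.2921 = 0.5405 rad/s and 2ζω_n = 0.9, so ζ = 0.9/(2·0.5405) = 0.833.

ζ = 0.833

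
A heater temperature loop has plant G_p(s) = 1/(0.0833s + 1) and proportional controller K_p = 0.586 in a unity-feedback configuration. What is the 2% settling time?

Closed loop: T(s) = K_p·G_p/(1+K_p·G_p) = 0.586/(0.0833s + 1 + 0.586), with pole at s = −(1 + 0.586)/0.0833 = −19.04.
τ = 1/19.04 = 0.05252 s, so 2% settling time ≈ 4τ = 0.21 s.

T_s ≈ 0.21 s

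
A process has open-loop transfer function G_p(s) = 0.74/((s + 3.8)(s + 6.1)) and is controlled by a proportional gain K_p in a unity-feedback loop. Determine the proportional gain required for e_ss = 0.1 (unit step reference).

For a type-0 loop with proportional control, e_ss = 1/(1 + K_p·G_p(0)).
G_p(0) = 0.03192. Require 1/(1 + K_p·0.03192) = 0.1, so 1 + 0.03192·K_p = 10.
K_p = (10 − 1)/0.03192 = 282.

K_p = 282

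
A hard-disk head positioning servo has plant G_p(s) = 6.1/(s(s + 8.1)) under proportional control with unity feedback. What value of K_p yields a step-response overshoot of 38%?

K_p = 31

From %OS = 100·exp(−πζ/√(1−ζ²)) = 38%, ζ = −ln(0.38)/√(π²+ln²(0.38)) = 0.2943.
Characteristic equation s² + 8.1s + 6.1K_p = 0 gives ζ = 8.1/(2√(6.1K_p)).
Setting ζ = 0.2943: √(6.1K_p) = 8.1/(2·0.2943) = 13.76, so K_p = 189.3/6.1 = 31.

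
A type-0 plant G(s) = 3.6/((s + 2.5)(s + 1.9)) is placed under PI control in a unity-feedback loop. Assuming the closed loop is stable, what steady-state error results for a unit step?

0

The PI controller's integrator makes the forward path type 1, so e_ss to a step is zero.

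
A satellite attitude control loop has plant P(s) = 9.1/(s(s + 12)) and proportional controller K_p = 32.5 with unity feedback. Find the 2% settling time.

The closed-loop denominator s² + 12s + 295.8 gives ω_n = √295.8 = 17.2 and ζ = 12/(2ω_n) = 0.3489.
2% settling time T_s ≈ 4/(ζω_n) = 4/6 = 0.667 s.

T_s ≈ 0.667 s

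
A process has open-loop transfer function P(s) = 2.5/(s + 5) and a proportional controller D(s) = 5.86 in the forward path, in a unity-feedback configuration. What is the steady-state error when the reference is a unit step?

The loop is type 0. Static position error constant K_pos = D(0)·P(0) = 5.86·0.5 = 2.93.
Steady-state error to a unit step: e_ss = 1/(1+K_pos) = 1/3.93 = 0.254.

0.254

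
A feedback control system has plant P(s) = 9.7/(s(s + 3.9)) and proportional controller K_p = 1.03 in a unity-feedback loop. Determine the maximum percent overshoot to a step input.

The closed-loop denominator s² + 3.9s + 9.991 gives ω_n = √9.991 = 3.161 and ζ = 3.9/(2ω_n) = 0.6169.
%OS = 100·exp(−πζ/√(1−ζ²)) = 100·exp(−π·0.6169/√0.6194) = 8.52%.

8.52%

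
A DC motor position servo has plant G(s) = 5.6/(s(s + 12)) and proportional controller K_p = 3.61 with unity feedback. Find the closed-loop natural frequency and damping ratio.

ω_n = 4.5 rad/s, ζ = 1.33

The closed-loop denominator is s(s+12) + 3.61·5.6 = s² + 12s + 20.22.
Matching s² + 2ζω_n s + ω_n²: ω_n = √20.22 = 4.496 rad/s and 2ζω_n = 12, so ζ = 12/(2·4.496) = 1.33.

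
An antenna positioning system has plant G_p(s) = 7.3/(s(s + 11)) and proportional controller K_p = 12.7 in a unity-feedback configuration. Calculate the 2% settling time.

T_s ≈ 0.727 s

The closed-loop denominator s² + 11s + 92.71 gives ω_n = √92.71 = 9.629 and ζ = 11/(2ω_n) = 0.5712.
2% settling time T_s ≈ 4/(ζω_n) = 4/5.5 = 0.727 s.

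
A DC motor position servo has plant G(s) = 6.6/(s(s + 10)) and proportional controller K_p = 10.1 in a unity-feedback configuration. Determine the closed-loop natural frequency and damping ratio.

ω_n = 8.16 rad/s, ζ = 0.612

With unity feedback the closed-loop characteristic equation is s² + 10s + 10.1·6.6 = s² + 10s + 66.66 = 0.
So ω_n² = 66.66 ⇒ ω_n = 8.165 rad/s, and ζ = 10/(2ω_n) = 0.612.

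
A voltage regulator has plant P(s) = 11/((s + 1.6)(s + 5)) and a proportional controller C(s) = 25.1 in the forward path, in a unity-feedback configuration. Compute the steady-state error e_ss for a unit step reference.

0.0282

The loop is type 0. Static position error constant K_pos = C(0)·P(0) = 25.1·1.375 = 34.51.
Steady-state error to a unit step: e_ss = 1/(1+K_pos) = 1/35.51 = 0.0282.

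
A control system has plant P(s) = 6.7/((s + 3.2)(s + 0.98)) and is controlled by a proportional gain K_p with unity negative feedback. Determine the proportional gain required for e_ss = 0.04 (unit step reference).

K_p = 11.2

The loop is type 0, so e_ss(step) = 1/(1 + K_pos) with K_pos = K_p·P(0).
P(0) = 2.136. Require 1/(1 + K_p·2.136) = 0.04, so 1 + 2.136·K_p = 25.
K_p = (25 − 1)/2.136 = 11.2.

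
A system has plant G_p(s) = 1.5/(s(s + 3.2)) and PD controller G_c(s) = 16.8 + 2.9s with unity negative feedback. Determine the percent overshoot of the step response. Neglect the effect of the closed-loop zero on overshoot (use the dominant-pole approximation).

2.78%

Forward path: (16.8 + 2.9s)·1.5/(s(s+3.2)). The closed-loop characteristic equation is s² + (3.2 + 1.5·2.9)s + 1.5·16.8 = 0.
That is s² + 7.55s + 25.2 = 0, so ω_n = 5.02 rad/s and ζ = 7.55/(2·5.02) = 0.752.
%OS = 100·exp(−πζ/√(1−ζ²)) = 2.78%.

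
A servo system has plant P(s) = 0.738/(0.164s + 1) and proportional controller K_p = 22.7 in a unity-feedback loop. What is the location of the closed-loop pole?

Closed loop: T(s) = K_p·P/(1+K_p·P) = 16.75/(0.164s + 1 + 16.75), with pole at s = −(1 + 16.75)/0.164 = −108.2.

s = -108.2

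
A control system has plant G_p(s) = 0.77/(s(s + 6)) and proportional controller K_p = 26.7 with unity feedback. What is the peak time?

The closed-loop denominator s² + 6s + 20.56 gives ω_n = √20.56 = 4.534 and ζ = 6/(2ω_n) = 0.6616.
Damped frequency ω_d = ω_n√(1−ζ²) = 3.4 rad/s, so peak time T_p = π/ω_d = 0.924 s.

T_p = 0.924 s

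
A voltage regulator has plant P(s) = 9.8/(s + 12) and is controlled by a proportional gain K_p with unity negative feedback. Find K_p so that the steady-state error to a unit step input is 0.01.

The loop is type 0, so e_ss(step) = 1/(1 + K_pos) with K_pos = K_p·P(0).
P(0) = 0.8167. Require 1/(1 + K_p·0.8167) = 0.01, so 1 + 0.8167·K_p = 100.
K_p = (100 − 1)/0.8167 = 121.

K_p = 121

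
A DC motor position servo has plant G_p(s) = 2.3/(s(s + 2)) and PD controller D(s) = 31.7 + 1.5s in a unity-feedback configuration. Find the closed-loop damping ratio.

Forward path: (31.7 + 1.5s)·2.3/(s(s+2)). The closed-loop characteristic equation is s² + (2 + 2.3·1.5)s + 2.3·31.7 = 0.
That is s² + 5.45s + 72.91 = 0, so ω_n = 8.539 rad/s and ζ = 5.45/(2·8.539) = 0.3191.

ζ = 0.319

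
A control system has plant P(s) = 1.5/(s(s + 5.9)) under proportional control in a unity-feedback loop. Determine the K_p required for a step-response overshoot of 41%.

K_p = 77.8

From %OS = 100·exp(−πζ/√(1−ζ²)) = 41%, ζ = −ln(0.41)/√(π²+ln²(0.41)) = 0.273.
Characteristic equation s² + 5.9s + 1.5K_p = 0 gives ζ = 5.9/(2√(1.5K_p)).
Setting ζ = 0.273: √(1.5K_p) = 5.9/(2·0.273) = 10.8, so K_p = 116.7/1.5 = 77.8.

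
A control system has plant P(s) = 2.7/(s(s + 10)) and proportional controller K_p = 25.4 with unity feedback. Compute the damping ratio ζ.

With unity feedback the closed-loop characteristic equation is s² + 10s + 25.4·2.7 = s² + 10s + 68.58 = 0.
So ω_n² = 68.58 ⇒ ω_n = 8.281 rad/s, and ζ = 10/(2ω_n) = 0.604.

ζ = 0.604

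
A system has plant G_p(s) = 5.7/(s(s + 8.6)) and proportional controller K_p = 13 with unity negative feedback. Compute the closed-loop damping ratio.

ζ = 0.5

The closed-loop denominator is s(s+8.6) + 13·5.7 = s² + 8.6s + 74.1.
Matching s² + 2ζω_n s + ω_n²: ω_n = √74.1 = 8.608 rad/s and 2ζω_n = 8.6, so ζ = 8.6/(2·8.608) = 0.5.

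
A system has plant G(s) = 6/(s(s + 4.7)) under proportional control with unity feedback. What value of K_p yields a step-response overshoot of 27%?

From %OS = 100·exp(−πζ/√(1−ζ²)) = 27%, ζ = −ln(0.27)/√(π²+ln²(0.27)) = 0.3847.
Characteristic equation s² + 4.7s + 6K_p = 0 gives ζ = 4.7/(2√(6K_p)).
Setting ζ = 0.3847: √(6K_p) = 4.7/(2·0.3847) = 6.109, so K_p = 37.32/6 = 6.22.

K_p = 6.22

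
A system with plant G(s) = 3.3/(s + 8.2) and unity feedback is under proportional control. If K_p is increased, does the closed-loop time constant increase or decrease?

decrease

The closed-loop bandwidth 8.2+K_p·3.3 grows with K_p, so τ shrinks.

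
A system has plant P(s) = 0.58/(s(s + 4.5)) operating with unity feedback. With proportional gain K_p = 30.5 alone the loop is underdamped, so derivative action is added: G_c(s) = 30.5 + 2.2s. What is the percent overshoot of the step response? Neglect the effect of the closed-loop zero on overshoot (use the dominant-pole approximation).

5.14%

Forward path: (30.5 + 2.2s)·0.58/(s(s+4.5)). The closed-loop characteristic equation is s² + (4.5 + 0.58·2.2)s + 0.58·30.5 = 0.
That is s² + 5.776s + 17.69 = 0, so ω_n = 4.206 rad/s and ζ = 5.776/(2·4.206) = 0.6866.
%OS = 100·exp(−πζ/√(1−ζ²)) = 5.14%.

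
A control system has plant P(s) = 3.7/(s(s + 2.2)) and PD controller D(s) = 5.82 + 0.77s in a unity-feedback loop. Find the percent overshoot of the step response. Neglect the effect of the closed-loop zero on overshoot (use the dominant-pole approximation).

Forward path: (5.82 + 0.77s)·3.7/(s(s+2.2)). The closed-loop characteristic equation is s² + (2.2 + 3.7·0.77)s + 3.7·5.82 = 0.
That is s² + 5.049s + 21.53 = 0, so ω_n = 4.64 rad/s and ζ = 5.049/(2·4.64) = 0.544.
%OS = 100·exp(−πζ/√(1−ζ²)) = 13%.

13%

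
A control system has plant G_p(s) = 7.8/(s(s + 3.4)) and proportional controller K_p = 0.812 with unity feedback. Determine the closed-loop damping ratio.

1 + K_p·G_p(s) = 0 gives s² + 3.4s + 6.334 = 0.
So ω_n² = 6.334 ⇒ ω_n = 2.517 rad/s, and ζ = 3.4/(2ω_n) = 0.675.

ζ = 0.675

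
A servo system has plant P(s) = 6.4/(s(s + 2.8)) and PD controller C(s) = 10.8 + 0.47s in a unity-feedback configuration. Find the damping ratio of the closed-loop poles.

ζ = 0.349

Forward path: (10.8 + 0.47s)·6.4/(s(s+2.8)). The closed-loop characteristic equation is s² + (2.8 + 6.4·0.47)s + 6.4·10.8 = 0.
That is s² + 5.808s + 69.12 = 0, so ω_n = 8.314 rad/s and ζ = 5.808/(2·8.314) = 0.3493.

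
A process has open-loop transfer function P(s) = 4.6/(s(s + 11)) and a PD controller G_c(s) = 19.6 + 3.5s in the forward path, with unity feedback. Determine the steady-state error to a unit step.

0

The open loop G_c(s)P(s) has a pole at the origin (type 1), so the static position error constant is infinite and e_ss = 1/(1+∞) = 0.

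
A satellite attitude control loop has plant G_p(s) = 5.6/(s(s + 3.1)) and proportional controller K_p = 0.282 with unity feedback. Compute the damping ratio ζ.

ζ = 1.23

With unity feedback the closed-loop characteristic equation is s² + 3.1s + 0.282·5.6 = s² + 3.1s + 1.579 = 0.
Matching s² + 2ζω_n s + ω_n²: ω_n = √1.579 = 1.257 rad/s and 2ζω_n = 3.1, so ζ = 3.1/(2·1.257) = 1.23.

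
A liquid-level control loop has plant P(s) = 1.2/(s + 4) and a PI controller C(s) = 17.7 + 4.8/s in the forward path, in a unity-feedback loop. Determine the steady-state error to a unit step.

0

The open loop C(s)P(s) has a pole at the origin (type 1), so the static position error constant is infinite and e_ss = 1/(1+∞) = 0.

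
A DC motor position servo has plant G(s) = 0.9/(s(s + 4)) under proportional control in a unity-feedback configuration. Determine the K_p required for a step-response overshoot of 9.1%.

From %OS = 100·exp(−πζ/√(1−ζ²)) = 9.1%, ζ = −ln(0.091)/√(π²+ln²(0.091)) = 0.6066.
Characteristic equation s² + 4s + 0.9K_p = 0 gives ζ = 4/(2√(0.9K_p)).
Setting ζ = 0.6066: √(0.9K_p) = 4/(2·0.6066) = 3.297, so K_p = 10.87/0.9 = 12.1.

K_p = 12.1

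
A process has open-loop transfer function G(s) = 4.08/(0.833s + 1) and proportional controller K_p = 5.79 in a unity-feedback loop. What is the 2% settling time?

T_s ≈ 0.135 s

Closed loop: T(s) = K_p·G/(1+K_p·G) = 23.62/(0.833s + 1 + 23.62), with pole at s = −(1 + 23.62)/0.833 = −29.56.
τ = 1/29.56 = 0.03383 s, so 2% settling time ≈ 4τ = 0.135 s.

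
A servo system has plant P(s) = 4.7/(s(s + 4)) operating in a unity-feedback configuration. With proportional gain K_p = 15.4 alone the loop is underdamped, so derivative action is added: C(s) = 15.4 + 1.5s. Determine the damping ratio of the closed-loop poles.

ζ = 0.649

Forward path: (15.4 + 1.5s)·4.7/(s(s+4)). The closed-loop characteristic equation is s² + (4 + 4.7·1.5)s + 4.7·15.4 = 0.
That is s² + 11.05s + 72.38 = 0, so ω_n = 8.508 rad/s and ζ = 11.05/(2·8.508) = 0.6494.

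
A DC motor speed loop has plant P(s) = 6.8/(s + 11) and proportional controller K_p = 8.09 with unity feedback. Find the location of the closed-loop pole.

Closed-loop transfer function: T(s) = K_p·P(s)/(1 + K_p·P(s)) = 55.01/(s + 11 + 55.01) = 55.01/(s + 66.01).
The closed-loop pole is at s = −66.01.

s = -66.01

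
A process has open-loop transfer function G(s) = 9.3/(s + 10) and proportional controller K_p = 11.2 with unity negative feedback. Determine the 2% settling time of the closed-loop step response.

T_s ≈ 0.035 s

Closed-loop transfer function: T(s) = K_p·G(s)/(1 + K_p·G(s)) = 104.2/(s + 10 + 104.2) = 104.2/(s + 114.2).
Time constant τ = 1/114.2 = 0.00876 s, so the 2% settling time is about 4τ = 0.035 s.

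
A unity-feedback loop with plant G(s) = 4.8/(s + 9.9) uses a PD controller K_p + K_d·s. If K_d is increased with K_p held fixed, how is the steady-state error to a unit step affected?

unchanged

At s = 0 the derivative term contributes nothing: C(0) = K_p regardless of K_d, so K_pos = K_p·G(0) and e_ss are unchanged.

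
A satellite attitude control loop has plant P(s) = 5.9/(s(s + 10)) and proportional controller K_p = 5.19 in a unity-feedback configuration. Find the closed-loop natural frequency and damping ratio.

ω_n = 5.53 rad/s, ζ = 0.904

With unity feedback the closed-loop characteristic equation is s² + 10s + 5.19·5.9 = s² + 10s + 30.62 = 0.
So ω_n² = 30.62 ⇒ ω_n = 5.534 rad/s, and ζ = 10/(2ω_n) = 0.904.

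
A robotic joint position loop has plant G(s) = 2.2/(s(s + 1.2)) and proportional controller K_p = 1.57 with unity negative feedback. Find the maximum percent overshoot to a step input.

34.2%

The closed-loop denominator s² + 1.2s + 3.454 gives ω_n = √3.454 = 1.858 and ζ = 1.2/(2ω_n) = 0.3228.
%OS = 100·exp(−πζ/√(1−ζ²)) = 100·exp(−π·0.3228/√0.8958) = 34.2%.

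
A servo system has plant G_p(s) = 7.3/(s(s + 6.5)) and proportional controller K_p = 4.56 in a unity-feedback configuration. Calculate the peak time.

T_p = 0.659 s

From 1 + K_pG_p(s) = 0: s² + 6.5s + 33.29 = 0 ⇒ ω_n = 5.77, ζ = 0.5633.
Damped frequency ω_d = ω_n√(1−ζ²) = 4.767 rad/s, so peak time T_p = π/ω_d = 0.659 s.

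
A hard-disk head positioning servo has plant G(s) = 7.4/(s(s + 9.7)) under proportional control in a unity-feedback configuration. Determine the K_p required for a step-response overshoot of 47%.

K_p = 58.2

From %OS = 100·exp(−πζ/√(1−ζ²)) = 47%, ζ = −ln(0.47)/√(π²+ln²(0.47)) = 0.2337.
Characteristic equation s² + 9.7s + 7.4K_p = 0 gives ζ = 9.7/(2√(7.4K_p)).
Setting ζ = 0.2337: √(7.4K_p) = 9.7/(2·0.2337) = 20.76, so K_p = 430.8/7.4 = 58.2.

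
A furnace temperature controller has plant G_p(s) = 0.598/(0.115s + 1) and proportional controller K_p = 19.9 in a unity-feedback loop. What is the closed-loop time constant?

Closed loop: T(s) = K_p·G_p/(1+K_p·G_p) = 11.9/(0.115s + 1 + 11.9), with pole at s = −(1 + 11.9)/0.115 = −112.2.
Closed-loop time constant τ = 1/112.2 = 0.00891 s.

τ = 0.00891 s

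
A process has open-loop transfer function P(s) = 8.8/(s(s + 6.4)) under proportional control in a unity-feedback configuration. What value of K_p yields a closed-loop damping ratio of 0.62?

Closed-loop characteristic equation: s² + 6.4s + K_p·8.8 = 0.
So ω_n = √(8.8K_p) and 2ζω_n = 6.4, giving ζ = 6.4/(2√(8.8K_p)).
Setting ζ = 0.62: √(8.8K_p) = 6.4/(2·0.62) = 5.161, so K_p = 26.64/8.8 = 3.03.

K_p = 3.03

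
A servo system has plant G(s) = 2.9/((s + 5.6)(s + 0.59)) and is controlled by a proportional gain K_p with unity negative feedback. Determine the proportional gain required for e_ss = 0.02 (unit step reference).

For a type-0 loop with proportional control, e_ss = 1/(1 + K_p·G(0)).
G(0) = 0.8777. Require 1/(1 + K_p·0.8777) = 0.02, so 1 + 0.8777·K_p = 50.
K_p = (50 − 1)/0.8777 = 55.8.

K_p = 55.8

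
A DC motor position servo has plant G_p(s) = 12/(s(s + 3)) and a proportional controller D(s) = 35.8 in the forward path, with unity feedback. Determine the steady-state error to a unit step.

0

The open loop D(s)G_p(s) has a pole at the origin (type 1), so the static position error constant is infinite and e_ss = 1/(1+∞) = 0.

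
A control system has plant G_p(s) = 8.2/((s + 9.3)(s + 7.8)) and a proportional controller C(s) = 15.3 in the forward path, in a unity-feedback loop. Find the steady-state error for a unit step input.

0.366

The loop is type 0. Static position error constant K_pos = C(0)·G_p(0) = 15.3·0.113 = 1.73.
Steady-state error to a unit step: e_ss = 1/(1+K_pos) = 1/2.73 = 0.366.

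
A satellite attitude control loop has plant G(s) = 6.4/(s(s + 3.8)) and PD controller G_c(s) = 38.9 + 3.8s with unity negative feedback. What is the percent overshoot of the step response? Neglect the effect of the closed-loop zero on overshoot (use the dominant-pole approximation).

Forward path: (38.9 + 3.8s)·6.4/(s(s+3.8)). The closed-loop characteristic equation is s² + (3.8 + 6.4·3.8)s + 6.4·38.9 = 0.
That is s² + 28.12s + 249 = 0, so ω_n = 15.78 rad/s and ζ = 28.12/(2·15.78) = 0.8911.
%OS = 100·exp(−πζ/√(1−ζ²)) = 0.209%.

0.209%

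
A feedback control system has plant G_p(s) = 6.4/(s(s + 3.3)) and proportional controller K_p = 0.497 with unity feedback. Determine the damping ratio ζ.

The closed-loop denominator is s(s+3.3) + 0.497·6.4 = s² + 3.3s + 3.181.
So ω_n² = 3.181 ⇒ ω_n = 1.783 rad/s, and ζ = 3.3/(2ω_n) = 0.925.

ζ = 0.925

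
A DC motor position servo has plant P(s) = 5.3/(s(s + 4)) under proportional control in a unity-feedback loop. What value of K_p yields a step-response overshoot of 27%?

From %OS = 100·exp(−πζ/√(1−ζ²)) = 27%, ζ = −ln(0.27)/√(π²+ln²(0.27)) = 0.3847.
Characteristic equation s² + 4s + 5.3K_p = 0 gives ζ = 4/(2√(5.3K_p)).
Setting ζ = 0.3847: √(5.3K_p) = 4/(2·0.3847) = 5.199, so K_p = 27.03/5.3 = 5.1.

K_p = 5.1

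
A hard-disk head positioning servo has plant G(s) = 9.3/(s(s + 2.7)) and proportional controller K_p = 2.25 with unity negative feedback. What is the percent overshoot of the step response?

37.9%

The closed-loop denominator s² + 2.7s + 20.93 gives ω_n = √20.93 = 4.574 and ζ = 2.7/(2ω_n) = 0.2951.
%OS = 100·exp(−πζ/√(1−ζ²)) = 100·exp(−π·0.2951/√0.9129) = 37.9%.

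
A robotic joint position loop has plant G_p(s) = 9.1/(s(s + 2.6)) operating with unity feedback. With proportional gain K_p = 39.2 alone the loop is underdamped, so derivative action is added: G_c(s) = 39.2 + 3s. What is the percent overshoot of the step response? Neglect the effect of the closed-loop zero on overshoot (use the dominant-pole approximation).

1.71%

Forward path: (39.2 + 3s)·9.1/(s(s+2.6)). The closed-loop characteristic equation is s² + (2.6 + 9.1·3)s + 9.1·39.2 = 0.
That is s² + 29.9s + 356.7 = 0, so ω_n = 18.89 rad/s and ζ = 29.9/(2·18.89) = 0.7915.
%OS = 100·exp(−πζ/√(1−ζ²)) = 1.71%.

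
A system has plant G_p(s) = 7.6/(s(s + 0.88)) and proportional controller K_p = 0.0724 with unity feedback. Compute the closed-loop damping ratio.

ζ = 0.593

With unity feedback the closed-loop characteristic equation is s² + 0.88s + 0.0724·7.6 = s² + 0.88s + 0.5502 = 0.
Matching s² + 2ζω_n s + ω_n²: ω_n = √0.5502 = 0.7418 rad/s and 2ζω_n = 0.88, so ζ = 0.88/(2·0.7418) = 0.593.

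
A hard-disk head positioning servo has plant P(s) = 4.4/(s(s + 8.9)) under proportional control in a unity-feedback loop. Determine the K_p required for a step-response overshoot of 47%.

From %OS = 100·exp(−πζ/√(1−ζ²)) = 47%, ζ = −ln(0.47)/√(π²+ln²(0.47)) = 0.2337.
Characteristic equation s² + 8.9s + 4.4K_p = 0 gives ζ = 8.9/(2√(4.4K_p)).
Setting ζ = 0.2337: √(4.4K_p) = 8.9/(2·0.2337) = 19.04, so K_p = 362.6/4.4 = 82.4.

K_p = 82.4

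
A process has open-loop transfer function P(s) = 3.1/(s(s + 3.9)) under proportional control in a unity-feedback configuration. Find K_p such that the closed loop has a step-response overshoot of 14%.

K_p = 4.36

From %OS = 100·exp(−πζ/√(1−ζ²)) = 14%, ζ = −ln(0.14)/√(π²+ln²(0.14)) = 0.5305.
Characteristic equation s² + 3.9s + 3.1K_p = 0 gives ζ = 3.9/(2√(3.1K_p)).
Setting ζ = 0.5305: √(3.1K_p) = 3.9/(2·0.5305) = 3.676, so K_p = 13.51/3.1 = 4.36.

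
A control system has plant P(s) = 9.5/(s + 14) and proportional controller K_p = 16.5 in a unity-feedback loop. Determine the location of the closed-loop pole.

s = -170.8

Closed-loop transfer function: T(s) = K_p·P(s)/(1 + K_p·P(s)) = 156.8/(s + 14 + 156.8) = 156.8/(s + 170.8).
The closed-loop pole is at s = −170.8.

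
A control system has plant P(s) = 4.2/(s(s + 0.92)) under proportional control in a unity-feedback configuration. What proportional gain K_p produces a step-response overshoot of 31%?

From %OS = 100·exp(−πζ/√(1−ζ²)) = 31%, ζ = −ln(0.31)/√(π²+ln²(0.31)) = 0.3493.
Characteristic equation s² + 0.92s + 4.2K_p = 0 gives ζ = 0.92/(2√(4.2K_p)).
Setting ζ = 0.3493: √(4.2K_p) = 0.92/(2·0.3493) = 1.317, so K_p = 1.734/4.2 = 0.413.

K_p = 0.413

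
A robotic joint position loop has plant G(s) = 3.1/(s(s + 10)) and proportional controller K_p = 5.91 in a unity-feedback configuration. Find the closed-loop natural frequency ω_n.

1 + K_p·G(s) = 0 gives s² + 10s + 18.32 = 0.
So ω_n² = 18.32 ⇒ ω_n = 4.28 rad/s, and ζ = 10/(2ω_n) = 1.17.

ω_n = 4.28 rad/s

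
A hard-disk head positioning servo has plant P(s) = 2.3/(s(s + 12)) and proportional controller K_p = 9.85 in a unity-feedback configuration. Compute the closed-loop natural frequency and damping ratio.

ω_n = 4.76 rad/s, ζ = 1.26

The closed-loop denominator is s(s+12) + 9.85·2.3 = s² + 12s + 22.65.
Matching s² + 2ζω_n s + ω_n²: ω_n = √22.65 = 4.76 rad/s and 2ζω_n = 12, so ζ = 12/(2·4.76) = 1.26.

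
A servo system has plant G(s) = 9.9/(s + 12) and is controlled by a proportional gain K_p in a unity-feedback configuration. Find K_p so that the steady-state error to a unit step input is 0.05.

For a type-0 loop with proportional control, e_ss = 1/(1 + K_p·G(0)).
G(0) = 0.825. Require 1/(1 + K_p·0.825) = 0.05, so 1 + 0.825·K_p = 20.
K_p = (20 − 1)/0.825 = 23.

K_p = 23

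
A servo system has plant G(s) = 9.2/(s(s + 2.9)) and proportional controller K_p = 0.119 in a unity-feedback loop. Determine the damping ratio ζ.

1 + K_p·G(s) = 0 gives s² + 2.9s + 1.095 = 0.
So ω_n² = 1.095 ⇒ ω_n = 1.046 rad/s, and ζ = 2.9/(2ω_n) = 1.39.

ζ = 1.39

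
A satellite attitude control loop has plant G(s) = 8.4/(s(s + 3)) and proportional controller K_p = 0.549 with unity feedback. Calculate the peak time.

Closed-loop characteristic equation: s² + 3s + 4.612 = 0, so ω_n = 2.147 rad/s and ζ = 3/(2·2.147) = 0.6985.
Damped frequency ω_d = ω_n√(1−ζ²) = 1.537 rad/s, so peak time T_p = π/ω_d = 2.04 s.

T_p = 2.04 s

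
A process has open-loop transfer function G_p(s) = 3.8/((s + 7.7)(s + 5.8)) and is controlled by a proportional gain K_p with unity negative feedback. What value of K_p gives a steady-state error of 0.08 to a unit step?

For a type-0 loop with proportional control, e_ss = 1/(1 + K_p·G_p(0)).
G_p(0) = 0.08509. Require 1/(1 + K_p·0.08509) = 0.08, so 1 + 0.08509·K_p = 12.5.
K_p = (12.5 − 1)/0.08509 = 135.

K_p = 135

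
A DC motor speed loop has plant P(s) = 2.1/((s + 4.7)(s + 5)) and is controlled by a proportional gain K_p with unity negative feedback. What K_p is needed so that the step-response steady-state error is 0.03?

K_p = 362

Steady-state error for a unit step on this type-0 loop is 1/(1 + K_p·P(0)).
P(0) = 0.08936. Require 1/(1 + K_p·0.08936) = 0.03, so 1 + 0.08936·K_p = 33.33.
K_p = (33.33 − 1)/0.08936 = 362.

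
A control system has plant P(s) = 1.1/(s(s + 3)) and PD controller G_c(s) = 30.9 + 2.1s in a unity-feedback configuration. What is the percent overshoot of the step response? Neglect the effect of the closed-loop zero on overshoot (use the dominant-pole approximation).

20%

Forward path: (30.9 + 2.1s)·1.1/(s(s+3)). The closed-loop characteristic equation is s² + (3 + 1.1·2.1)s + 1.1·30.9 = 0.
That is s² + 5.31s + 33.99 = 0, so ω_n = 5.83 rad/s and ζ = 5.31/(2·5.83) = 0.4554.
%OS = 100·exp(−πζ/√(1−ζ²)) = 20%.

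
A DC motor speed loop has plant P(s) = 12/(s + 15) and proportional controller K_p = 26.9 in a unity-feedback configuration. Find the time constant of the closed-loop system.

τ = 0.00296 s

Closed-loop transfer function: T(s) = K_p·P(s)/(1 + K_p·P(s)) = 322.8/(s + 15 + 322.8) = 322.8/(s + 337.8).
Time constant τ = 1/337.8 = 0.00296 s.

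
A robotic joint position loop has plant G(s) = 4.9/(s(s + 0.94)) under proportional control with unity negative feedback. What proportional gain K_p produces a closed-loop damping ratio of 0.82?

Closed-loop characteristic equation: s² + 0.94s + K_p·4.9 = 0.
So ω_n = √(4.9K_p) and 2ζω_n = 0.94, giving ζ = 0.94/(2√(4.9K_p)).
Setting ζ = 0.82: √(4.9K_p) = 0.94/(2·0.82) = 0.5732, so K_p = 0.3285/4.9 = 0.067.

K_p = 0.067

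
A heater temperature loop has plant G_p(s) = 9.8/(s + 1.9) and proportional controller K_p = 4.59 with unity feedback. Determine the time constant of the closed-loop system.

τ = 0.0213 s

Closed-loop transfer function: T(s) = K_p·G_p(s)/(1 + K_p·G_p(s)) = 44.98/(s + 1.9 + 44.98) = 44.98/(s + 46.88).
Time constant τ = 1/46.88 = 0.0213 s.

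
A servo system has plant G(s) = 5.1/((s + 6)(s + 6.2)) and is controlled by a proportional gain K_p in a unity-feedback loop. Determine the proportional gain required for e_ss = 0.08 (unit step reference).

The loop is type 0, so e_ss(step) = 1/(1 + K_pos) with K_pos = K_p·G(0).
G(0) = 0.1371. Require 1/(1 + K_p·0.1371) = 0.08, so 1 + 0.1371·K_p = 12.5.
K_p = (12.5 − 1)/0.1371 = 83.9.

K_p = 83.9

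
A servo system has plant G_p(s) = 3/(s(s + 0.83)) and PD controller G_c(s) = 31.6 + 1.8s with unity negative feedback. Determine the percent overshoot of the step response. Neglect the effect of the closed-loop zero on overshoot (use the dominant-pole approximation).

Forward path: (31.6 + 1.8s)·3/(s(s+0.83)). The closed-loop characteristic equation is s² + (0.83 + 3·1.8)s + 3·31.6 = 0.
That is s² + 6.23s + 94.8 = 0, so ω_n = 9.737 rad/s and ζ = 6.23/(2·9.737) = 0.3199.
%OS = 100·exp(−πζ/√(1−ζ²)) = 34.6%.

34.6%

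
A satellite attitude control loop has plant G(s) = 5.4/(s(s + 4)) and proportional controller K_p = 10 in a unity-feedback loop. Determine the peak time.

T_p = 0.444 s

The closed-loop denominator s² + 4s + 54 gives ω_n = √54 = 7.348 and ζ = 4/(2ω_n) = 0.2722.
Damped frequency ω_d = ω_n√(1−ζ²) = 7.071 rad/s, so peak time T_p = π/ω_d = 0.444 s.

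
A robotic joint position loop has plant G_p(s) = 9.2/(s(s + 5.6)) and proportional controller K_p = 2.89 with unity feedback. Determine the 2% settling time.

Closed-loop characteristic equation: s² + 5.6s + 26.59 = 0, so ω_n = 5.156 rad/s and ζ = 5.6/(2·5.156) = 0.543.
2% settling time T_s ≈ 4/(ζω_n) = 4/2.8 = 1.43 s.

T_s ≈ 1.43 s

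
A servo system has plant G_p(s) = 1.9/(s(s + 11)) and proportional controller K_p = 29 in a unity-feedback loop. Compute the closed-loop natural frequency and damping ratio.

ω_n = 7.42 rad/s, ζ = 0.741

The closed-loop denominator is s(s+11) + 29·1.9 = s² + 11s + 55.1.
So ω_n² = 55.1 ⇒ ω_n = 7.423 rad/s, and ζ = 11/(2ω_n) = 0.741.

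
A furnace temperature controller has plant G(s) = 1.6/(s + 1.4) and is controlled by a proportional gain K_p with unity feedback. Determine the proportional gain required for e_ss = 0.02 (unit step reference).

The loop is type 0, so e_ss(step) = 1/(1 + K_pos) with K_pos = K_p·G(0).
G(0) = 1.143. Require 1/(1 + K_p·1.143) = 0.02, so 1 + 1.143·K_p = 50.
K_p = (50 − 1)/1.143 = 42.9.

K_p = 42.9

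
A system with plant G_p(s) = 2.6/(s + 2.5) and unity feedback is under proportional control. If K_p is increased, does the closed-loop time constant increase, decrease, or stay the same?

Closed-loop pole is at s = −(2.5+K_p·2.6); larger K_p moves it further left, so τ = 1/(2.5+K_p·2.6) decreases.

decrease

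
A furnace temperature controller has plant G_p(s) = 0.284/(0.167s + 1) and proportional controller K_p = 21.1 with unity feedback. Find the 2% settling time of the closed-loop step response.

Closed loop: T(s) = K_p·G_p/(1+K_p·G_p) = 5.992/(0.167s + 1 + 5.992), with pole at s = −(1 + 5.992)/0.167 = −41.87.
τ = 1/41.87 = 0.02388 s, so 2% settling time ≈ 4τ = 0.0955 s.

T_s ≈ 0.0955 s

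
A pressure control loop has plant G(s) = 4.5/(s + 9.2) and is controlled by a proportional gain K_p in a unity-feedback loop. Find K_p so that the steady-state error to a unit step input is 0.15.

K_p = 11.6

For a type-0 loop with proportional control, e_ss = 1/(1 + K_p·G(0)).
G(0) = 0.4891. Require 1/(1 + K_p·0.4891) = 0.15, so 1 + 0.4891·K_p = 6.667.
K_p = (6.667 − 1)/0.4891 = 11.6.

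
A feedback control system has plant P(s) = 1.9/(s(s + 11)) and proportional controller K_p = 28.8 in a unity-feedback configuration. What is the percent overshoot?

Closed-loop characteristic equation: s² + 11s + 54.72 = 0, so ω_n = 7.397 rad/s and ζ = 11/(2·7.397) = 0.7435.
%OS = 100·exp(−πζ/√(1−ζ²)) = 100·exp(−π·0.7435/√0.4472) = 3.04%.

3.04%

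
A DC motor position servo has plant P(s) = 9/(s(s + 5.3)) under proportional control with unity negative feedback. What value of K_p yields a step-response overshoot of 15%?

K_p = 2.92

From %OS = 100·exp(−πζ/√(1−ζ²)) = 15%, ζ = −ln(0.15)/√(π²+ln²(0.15)) = 0.5169.
Characteristic equation s² + 5.3s + 9K_p = 0 gives ζ = 5.3/(2√(9K_p)).
Setting ζ = 0.5169: √(9K_p) = 5.3/(2·0.5169) = 5.126, so K_p = 26.28/9 = 2.92.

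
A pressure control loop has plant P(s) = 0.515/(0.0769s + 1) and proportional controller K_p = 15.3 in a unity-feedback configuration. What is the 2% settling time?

T_s ≈ 0.0346 s

Closed loop: T(s) = K_p·P/(1+K_p·P) = 7.88/(0.0769s + 1 + 7.88), with pole at s = −(1 + 7.88)/0.0769 = −115.5.
τ = 1/115.5 = 0.00866 s, so 2% settling time ≈ 4τ = 0.0346 s.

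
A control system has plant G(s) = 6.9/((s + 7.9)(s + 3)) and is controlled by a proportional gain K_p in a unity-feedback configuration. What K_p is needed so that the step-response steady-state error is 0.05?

K_p = 65.3

For a type-0 loop with proportional control, e_ss = 1/(1 + K_p·G(0)).
G(0) = 0.2911. Require 1/(1 + K_p·0.2911) = 0.05, so 1 + 0.2911·K_p = 20.
K_p = (20 − 1)/0.2911 = 65.3.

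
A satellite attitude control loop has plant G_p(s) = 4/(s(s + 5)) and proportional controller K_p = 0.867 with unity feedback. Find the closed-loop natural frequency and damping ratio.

ω_n = 1.86 rad/s, ζ = 1.34

The closed-loop denominator is s(s+5) + 0.867·4 = s² + 5s + 3.468.
Matching s² + 2ζω_n s + ω_n²: ω_n = √3.468 = 1.862 rad/s and 2ζω_n = 5, so ζ = 5/(2·1.862) = 1.34.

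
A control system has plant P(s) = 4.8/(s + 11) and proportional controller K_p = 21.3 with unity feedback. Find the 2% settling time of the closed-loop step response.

Closed-loop transfer function: T(s) = K_p·P(s)/(1 + K_p·P(s)) = 102.2/(s + 11 + 102.2) = 102.2/(s + 113.2).
Time constant τ = 1/113.2 = 0.008831 s, so the 2% settling time is about 4τ = 0.0353 s.

T_s ≈ 0.0353 s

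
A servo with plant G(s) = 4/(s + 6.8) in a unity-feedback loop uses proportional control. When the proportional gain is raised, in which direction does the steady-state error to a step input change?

decrease

e_ss = 1/(1 + K_p·G(0)); a larger K_p raises the denominator, so e_ss decreases.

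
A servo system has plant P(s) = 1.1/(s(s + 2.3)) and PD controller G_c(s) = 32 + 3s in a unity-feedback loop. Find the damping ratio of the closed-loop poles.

ζ = 0.472

Forward path: (32 + 3s)·1.1/(s(s+2.3)). The closed-loop characteristic equation is s² + (2.3 + 1.1·3)s + 1.1·32 = 0.
That is s² + 5.6s + 35.2 = 0, so ω_n = 5.933 rad/s and ζ = 5.6/(2·5.933) = 0.4719.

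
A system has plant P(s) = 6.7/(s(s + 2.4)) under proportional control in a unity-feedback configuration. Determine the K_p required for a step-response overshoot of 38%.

K_p = 2.48

From %OS = 100·exp(−πζ/√(1−ζ²)) = 38%, ζ = −ln(0.38)/√(π²+ln²(0.38)) = 0.2943.
Characteristic equation s² + 2.4s + 6.7K_p = 0 gives ζ = 2.4/(2√(6.7K_p)).
Setting ζ = 0.2943: √(6.7K_p) = 2.4/(2·0.2943) = 4.077, so K_p = 16.62/6.7 = 2.48.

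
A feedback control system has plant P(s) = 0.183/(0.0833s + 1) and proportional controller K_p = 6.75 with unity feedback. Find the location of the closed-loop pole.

s = -26.83

Closed loop: T(s) = K_p·P/(1+K_p·P) = 1.235/(0.0833s + 1 + 1.235), with pole at s = −(1 + 1.235)/0.0833 = −26.83.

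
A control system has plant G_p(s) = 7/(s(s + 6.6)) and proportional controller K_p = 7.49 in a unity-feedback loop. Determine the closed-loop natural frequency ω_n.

1 + K_p·G_p(s) = 0 gives s² + 6.6s + 52.43 = 0.
Matching s² + 2ζω_n s + ω_n²: ω_n = √52.43 = 7.241 rad/s and 2ζω_n = 6.6, so ζ = 6.6/(2·7.241) = 0.456.

ω_n = 7.24 rad/s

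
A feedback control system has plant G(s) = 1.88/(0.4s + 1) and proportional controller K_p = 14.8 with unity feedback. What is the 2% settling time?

Closed loop: T(s) = K_p·G/(1+K_p·G) = 27.82/(0.4s + 1 + 27.82), with pole at s = −(1 + 27.82)/0.4 = −72.06.
τ = 1/72.06 = 0.01388 s, so 2% settling time ≈ 4τ = 0.0555 s.

T_s ≈ 0.0555 s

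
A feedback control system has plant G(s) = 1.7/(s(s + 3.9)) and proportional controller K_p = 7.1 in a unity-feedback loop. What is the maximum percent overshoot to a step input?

11.9%

The closed-loop denominator s² + 3.9s + 12.07 gives ω_n = √12.07 = 3.474 and ζ = 3.9/(2ω_n) = 0.5613.
%OS = 100·exp(−πζ/√(1−ζ²)) = 100·exp(−π·0.5613/√0.685) = 11.9%.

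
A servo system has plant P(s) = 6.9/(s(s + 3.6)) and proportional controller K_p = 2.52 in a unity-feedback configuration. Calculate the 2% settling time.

From 1 + K_pP(s) = 0: s² + 3.6s + 17.39 = 0 ⇒ ω_n = 4.17, ζ = 0.4317.
2% settling time T_s ≈ 4/(ζω_n) = 4/1.8 = 2.22 s.

T_s ≈ 2.22 s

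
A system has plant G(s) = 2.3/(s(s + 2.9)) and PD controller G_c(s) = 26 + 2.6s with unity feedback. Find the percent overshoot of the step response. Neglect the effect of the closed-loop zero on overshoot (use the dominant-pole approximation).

Forward path: (26 + 2.6s)·2.3/(s(s+2.9)). The closed-loop characteristic equation is s² + (2.9 + 2.3·2.6)s + 2.3·26 = 0.
That is s² + 8.88s + 59.8 = 0, so ω_n = 7.733 rad/s and ζ = 8.88/(2·7.733) = 0.5742.
%OS = 100·exp(−πζ/√(1−ζ²)) = 11%.

11%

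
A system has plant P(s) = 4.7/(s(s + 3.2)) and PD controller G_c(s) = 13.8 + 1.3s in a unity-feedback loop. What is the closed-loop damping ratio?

ζ = 0.578

Forward path: (13.8 + 1.3s)·4.7/(s(s+3.2)). The closed-loop characteristic equation is s² + (3.2 + 4.7·1.3)s + 4.7·13.8 = 0.
That is s² + 9.31s + 64.86 = 0, so ω_n = 8.054 rad/s and ζ = 9.31/(2·8.054) = 0.578.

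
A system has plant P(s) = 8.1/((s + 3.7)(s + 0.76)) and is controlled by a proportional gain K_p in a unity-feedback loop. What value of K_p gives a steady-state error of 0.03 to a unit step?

Steady-state error for a unit step on this type-0 loop is 1/(1 + K_p·P(0)).
P(0) = 2.881. Require 1/(1 + K_p·2.881) = 0.03, so 1 + 2.881·K_p = 33.33.
K_p = (33.33 − 1)/2.881 = 11.2.

K_p = 11.2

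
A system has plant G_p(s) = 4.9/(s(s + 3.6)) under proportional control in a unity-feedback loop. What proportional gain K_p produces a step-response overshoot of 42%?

From %OS = 100·exp(−πζ/√(1−ζ²)) = 42%, ζ = −ln(0.42)/√(π²+ln²(0.42)) = 0.2662.
Characteristic equation s² + 3.6s + 4.9K_p = 0 gives ζ = 3.6/(2√(4.9K_p)).
Setting ζ = 0.2662: √(4.9K_p) = 3.6/(2·0.2662) = 6.763, so K_p = 45.73/4.9 = 9.33.

K_p = 9.33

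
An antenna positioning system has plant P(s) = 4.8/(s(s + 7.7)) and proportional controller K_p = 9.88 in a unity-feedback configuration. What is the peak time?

Closed-loop characteristic equation: s² + 7.7s + 47.42 = 0, so ω_n = 6.887 rad/s and ζ = 7.7/(2·6.887) = 0.5591.
Damped frequency ω_d = ω_n√(1−ζ²) = 5.71 rad/s, so peak time T_p = π/ω_d = 0.55 s.

T_p = 0.55 s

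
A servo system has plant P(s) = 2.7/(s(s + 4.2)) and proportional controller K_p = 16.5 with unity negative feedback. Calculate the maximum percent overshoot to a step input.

Closed-loop characteristic equation: s² + 4.2s + 44.55 = 0, so ω_n = 6.675 rad/s and ζ = 4.2/(2·6.675) = 0.3146.
%OS = 100·exp(−πζ/√(1−ζ²)) = 100·exp(−π·0.3146/√0.901) = 35.3%.

35.3%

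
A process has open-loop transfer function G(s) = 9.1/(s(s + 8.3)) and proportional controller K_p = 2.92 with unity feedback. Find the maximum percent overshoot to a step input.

From 1 + K_pG(s) = 0: s² + 8.3s + 26.57 = 0 ⇒ ω_n = 5.155, ζ = 0.8051.
%OS = 100·exp(−πζ/√(1−ζ²)) = 100·exp(−π·0.8051/√0.3519) = 1.41%.

1.41%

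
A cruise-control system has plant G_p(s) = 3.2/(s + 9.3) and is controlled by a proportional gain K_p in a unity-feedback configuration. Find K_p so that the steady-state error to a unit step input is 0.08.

For a type-0 loop with proportional control, e_ss = 1/(1 + K_p·G_p(0)).
G_p(0) = 0.3441. Require 1/(1 + K_p·0.3441) = 0.08, so 1 + 0.3441·K_p = 12.5.
K_p = (12.5 − 1)/0.3441 = 33.4.

K_p = 33.4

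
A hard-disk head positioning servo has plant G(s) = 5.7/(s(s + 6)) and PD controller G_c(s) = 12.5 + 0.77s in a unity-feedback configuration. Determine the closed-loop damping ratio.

Forward path: (12.5 + 0.77s)·5.7/(s(s+6)). The closed-loop characteristic equation is s² + (6 + 5.7·0.77)s + 5.7·12.5 = 0.
That is s² + 10.39s + 71.25 = 0, so ω_n = 8.441 rad/s and ζ = 10.39/(2·8.441) = 0.6154.

ζ = 0.615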